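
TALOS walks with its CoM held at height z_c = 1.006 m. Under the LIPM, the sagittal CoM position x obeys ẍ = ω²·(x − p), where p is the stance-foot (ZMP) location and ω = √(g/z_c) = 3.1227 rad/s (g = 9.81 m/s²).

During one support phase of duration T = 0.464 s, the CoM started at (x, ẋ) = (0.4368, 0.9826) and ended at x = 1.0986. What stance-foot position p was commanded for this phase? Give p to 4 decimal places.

ωT = 3.1227·0.464 = 1.448933; cosh(ωT) = 2.246694, sinh(ωT) = 2.011873
x(T) = p + (x₀−p)·cosh(ωT) + (ẋ₀/ω)·sinh(ωT) ⇒ p·(1 − cosh) = x(T) − x₀·cosh − (ẋ₀/ω)·sinh
numerator   = 1.0986 − (0.4368)·2.246694 − (0.9826/3.1227)·2.011873 = -0.515819
denominator = 1 − 2.246694 = -1.246694
p = -0.515819 / -1.246694 = 0.4137

p = 0.4137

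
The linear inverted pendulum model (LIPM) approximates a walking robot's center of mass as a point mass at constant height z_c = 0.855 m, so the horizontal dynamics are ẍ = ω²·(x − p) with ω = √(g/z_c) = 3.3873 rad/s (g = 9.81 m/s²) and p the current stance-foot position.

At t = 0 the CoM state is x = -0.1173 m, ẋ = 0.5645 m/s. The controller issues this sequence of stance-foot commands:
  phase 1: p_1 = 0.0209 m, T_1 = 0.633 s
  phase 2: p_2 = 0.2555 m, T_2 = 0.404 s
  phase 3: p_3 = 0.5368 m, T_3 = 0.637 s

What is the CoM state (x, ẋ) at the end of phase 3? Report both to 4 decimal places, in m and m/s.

x = -0.5603, ẋ = -3.5791

phase 1: p=0.0209, T=0.633, ωT=2.144161, cosh=4.326021, sinh=4.208855; start (x,ẋ)=(-0.117300, 0.564500) → end (x,ẋ)=(0.124458, 0.471769)
phase 2: p=0.2555, T=0.404, ωT=1.368469, cosh=2.091914, sinh=1.837417; start (x,ẋ)=(0.124458, 0.471769) → end (x,ẋ)=(0.237279, 0.171308)
phase 3: p=0.5368, T=0.637, ωT=2.157710, cosh=4.383447, sinh=4.267857; start (x,ẋ)=(0.237279, 0.171308) → end (x,ẋ)=(-0.560295, -3.579116)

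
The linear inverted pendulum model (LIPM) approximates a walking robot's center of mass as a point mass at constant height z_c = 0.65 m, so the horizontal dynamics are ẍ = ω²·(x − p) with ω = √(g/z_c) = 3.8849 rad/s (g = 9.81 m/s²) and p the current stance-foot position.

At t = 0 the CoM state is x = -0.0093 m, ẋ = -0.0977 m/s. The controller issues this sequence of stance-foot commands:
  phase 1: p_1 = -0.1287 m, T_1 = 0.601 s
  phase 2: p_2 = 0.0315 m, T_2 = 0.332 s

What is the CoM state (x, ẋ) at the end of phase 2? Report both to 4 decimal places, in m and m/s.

x = 1.4881, ẋ = 5.8153

phase 1: p=-0.1287, T=0.601, ωT=2.334825, cosh=5.212239, sinh=5.115412; start (x,ẋ)=(-0.009300, -0.097700) → end (x,ẋ)=(0.364996, 1.863584)
phase 2: p=0.0315, T=0.332, ωT=1.289787, cosh=1.953671, sinh=1.678341; start (x,ẋ)=(0.364996, 1.863584) → end (x,ẋ)=(1.488140, 5.815285)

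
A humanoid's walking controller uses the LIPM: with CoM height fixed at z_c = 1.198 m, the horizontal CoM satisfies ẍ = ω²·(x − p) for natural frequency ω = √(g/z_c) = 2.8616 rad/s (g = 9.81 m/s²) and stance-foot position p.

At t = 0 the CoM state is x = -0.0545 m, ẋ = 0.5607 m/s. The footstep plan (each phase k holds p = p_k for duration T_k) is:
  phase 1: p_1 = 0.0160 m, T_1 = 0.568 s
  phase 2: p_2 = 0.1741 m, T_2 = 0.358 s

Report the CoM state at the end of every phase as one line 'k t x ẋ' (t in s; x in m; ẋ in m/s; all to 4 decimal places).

phase 1: p=0.0160, T=0.568, ωT=1.625389, cosh=2.638615, sinh=2.441779; start (x,ẋ)=(-0.054500, 0.560700) → end (x,ẋ)=(0.308418, 0.986860)
phase 2: p=0.1741, T=0.358, ωT=1.024453, cosh=1.572282, sinh=1.213289; start (x,ẋ)=(0.308418, 0.986860) → end (x,ẋ)=(0.803705, 2.017968)

1 0.5680 0.3084 0.9869
2 0.9260 0.8037 2.0180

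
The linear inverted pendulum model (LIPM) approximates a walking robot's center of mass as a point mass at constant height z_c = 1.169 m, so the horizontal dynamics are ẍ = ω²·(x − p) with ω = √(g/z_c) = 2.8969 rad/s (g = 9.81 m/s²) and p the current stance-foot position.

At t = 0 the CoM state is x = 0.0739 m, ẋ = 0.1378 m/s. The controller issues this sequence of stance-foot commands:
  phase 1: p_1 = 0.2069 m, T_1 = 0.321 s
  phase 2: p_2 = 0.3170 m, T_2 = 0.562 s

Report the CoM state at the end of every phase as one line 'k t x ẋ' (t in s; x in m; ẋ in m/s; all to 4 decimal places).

1 0.3210 0.0630 -0.2104
2 0.8830 -0.5327 -2.3583

phase 1: p=0.2069, T=0.321, ωT=0.929905, cosh=1.464430, sinh=1.069838; start (x,ẋ)=(0.073900, 0.137800) → end (x,ẋ)=(0.063021, -0.210397)
phase 2: p=0.3170, T=0.562, ωT=1.628058, cosh=2.645141, sinh=2.448831; start (x,ẋ)=(0.063021, -0.210397) → end (x,ẋ)=(-0.532665, -2.358261)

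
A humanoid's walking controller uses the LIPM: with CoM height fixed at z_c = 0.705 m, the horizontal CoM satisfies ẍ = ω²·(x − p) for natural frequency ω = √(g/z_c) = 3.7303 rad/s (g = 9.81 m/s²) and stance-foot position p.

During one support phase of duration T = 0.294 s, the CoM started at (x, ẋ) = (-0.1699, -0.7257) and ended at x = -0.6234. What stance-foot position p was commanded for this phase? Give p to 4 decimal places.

ωT = 3.7303·0.294 = 1.096708; cosh(ωT) = 1.664131, sinh(ωT) = 1.330162
x(T) = p + (x₀−p)·cosh(ωT) + (ẋ₀/ω)·sinh(ωT) ⇒ p·(1 − cosh) = x(T) − x₀·cosh − (ẋ₀/ω)·sinh
numerator   = -0.6234 − (-0.1699)·1.664131 − (-0.7257/3.7303)·1.330162 = -0.081892
denominator = 1 − 1.664131 = -0.664131
p = -0.081892 / -0.664131 = 0.1233

p = 0.1233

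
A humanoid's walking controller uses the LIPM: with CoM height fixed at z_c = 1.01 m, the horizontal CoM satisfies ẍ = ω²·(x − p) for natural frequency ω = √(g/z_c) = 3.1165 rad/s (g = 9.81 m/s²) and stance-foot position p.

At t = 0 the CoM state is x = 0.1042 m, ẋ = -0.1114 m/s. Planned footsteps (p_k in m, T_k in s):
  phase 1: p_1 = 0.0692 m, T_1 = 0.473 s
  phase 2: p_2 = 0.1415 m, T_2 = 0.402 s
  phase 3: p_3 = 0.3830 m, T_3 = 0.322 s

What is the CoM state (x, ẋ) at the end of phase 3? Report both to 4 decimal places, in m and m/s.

x = -0.3543, ẋ = -2.0036

phase 1: p=0.0692, T=0.473, ωT=1.474104, cosh=2.298053, sinh=2.069070; start (x,ẋ)=(0.104200, -0.111400) → end (x,ẋ)=(0.075673, -0.030314)
phase 2: p=0.1415, T=0.402, ωT=1.252833, cosh=1.892970, sinh=1.607275; start (x,ẋ)=(0.075673, -0.030314) → end (x,ẋ)=(0.001257, -0.387119)
phase 3: p=0.3830, T=0.322, ωT=1.003513, cosh=1.547219, sinh=1.180629; start (x,ẋ)=(0.001257, -0.387119) → end (x,ẋ)=(-0.354293, -2.003556)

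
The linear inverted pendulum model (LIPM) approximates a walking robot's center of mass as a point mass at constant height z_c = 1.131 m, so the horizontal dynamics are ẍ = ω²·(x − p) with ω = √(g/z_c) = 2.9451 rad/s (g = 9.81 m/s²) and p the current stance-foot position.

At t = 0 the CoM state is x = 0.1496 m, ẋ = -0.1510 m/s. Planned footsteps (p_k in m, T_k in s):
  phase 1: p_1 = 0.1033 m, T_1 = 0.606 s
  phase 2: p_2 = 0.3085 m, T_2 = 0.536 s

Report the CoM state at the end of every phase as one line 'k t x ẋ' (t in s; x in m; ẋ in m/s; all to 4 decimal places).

1 0.6060 0.0967 -0.0677
2 1.1420 -0.2802 -1.6190

phase 1: p=0.1033, T=0.606, ωT=1.784731, cosh=3.062908, sinh=2.895066; start (x,ẋ)=(0.149600, -0.151000) → end (x,ẋ)=(0.096678, -0.067733)
phase 2: p=0.3085, T=0.536, ωT=1.578574, cosh=2.527152, sinh=2.320883; start (x,ẋ)=(0.096678, -0.067733) → end (x,ẋ)=(-0.280184, -1.619025)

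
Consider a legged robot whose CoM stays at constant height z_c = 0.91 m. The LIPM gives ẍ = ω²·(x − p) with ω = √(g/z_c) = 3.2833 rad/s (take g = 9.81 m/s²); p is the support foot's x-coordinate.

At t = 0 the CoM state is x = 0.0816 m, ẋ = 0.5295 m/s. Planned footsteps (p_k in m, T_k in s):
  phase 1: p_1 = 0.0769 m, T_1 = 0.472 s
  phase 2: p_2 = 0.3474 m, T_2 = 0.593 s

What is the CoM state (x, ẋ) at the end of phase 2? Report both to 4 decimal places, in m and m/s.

x = 2.1170, ẋ = 5.9525

phase 1: p=0.0769, T=0.472, ωT=1.549718, cosh=2.461224, sinh=2.248916; start (x,ẋ)=(0.081600, 0.529500) → end (x,ẋ)=(0.451152, 1.337922)
phase 2: p=0.3474, T=0.593, ωT=1.946997, cosh=3.575157, sinh=3.432455; start (x,ẋ)=(0.451152, 1.337922) → end (x,ẋ)=(2.117031, 5.952543)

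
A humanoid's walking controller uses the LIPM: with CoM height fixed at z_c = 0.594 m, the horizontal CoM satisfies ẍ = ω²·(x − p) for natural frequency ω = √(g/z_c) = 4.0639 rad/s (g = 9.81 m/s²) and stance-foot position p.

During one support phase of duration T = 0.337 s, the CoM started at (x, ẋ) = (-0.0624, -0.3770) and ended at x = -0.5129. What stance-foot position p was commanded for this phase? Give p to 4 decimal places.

p = 0.1934

ωT = 4.0639·0.337 = 1.369534; cosh(ωT) = 2.093872, sinh(ωT) = 1.839647
x(T) = p + (x₀−p)·cosh(ωT) + (ẋ₀/ω)·sinh(ωT) ⇒ p·(1 − cosh) = x(T) − x₀·cosh − (ẋ₀/ω)·sinh
numerator   = -0.5129 − (-0.0624)·2.093872 − (-0.3770/4.0639)·1.839647 = -0.211582
denominator = 1 − 2.093872 = -1.093872
p = -0.211582 / -1.093872 = 0.1934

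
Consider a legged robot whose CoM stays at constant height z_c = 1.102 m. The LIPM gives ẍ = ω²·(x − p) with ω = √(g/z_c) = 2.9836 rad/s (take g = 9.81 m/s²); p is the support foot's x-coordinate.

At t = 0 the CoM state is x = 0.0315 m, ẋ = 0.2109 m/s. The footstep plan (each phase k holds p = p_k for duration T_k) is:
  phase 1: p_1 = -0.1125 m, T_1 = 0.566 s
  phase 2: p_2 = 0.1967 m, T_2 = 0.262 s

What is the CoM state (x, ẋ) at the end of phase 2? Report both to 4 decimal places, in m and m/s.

x = 1.0608, ẋ = 2.9818

phase 1: p=-0.1125, T=0.566, ωT=1.688718, cosh=2.798646, sinh=2.613889; start (x,ẋ)=(0.031500, 0.210900) → end (x,ẋ)=(0.475271, 1.713262)
phase 2: p=0.1967, T=0.262, ωT=0.781703, cosh=1.321408, sinh=0.863782; start (x,ẋ)=(0.475271, 1.713262) → end (x,ẋ)=(1.060813, 2.981848)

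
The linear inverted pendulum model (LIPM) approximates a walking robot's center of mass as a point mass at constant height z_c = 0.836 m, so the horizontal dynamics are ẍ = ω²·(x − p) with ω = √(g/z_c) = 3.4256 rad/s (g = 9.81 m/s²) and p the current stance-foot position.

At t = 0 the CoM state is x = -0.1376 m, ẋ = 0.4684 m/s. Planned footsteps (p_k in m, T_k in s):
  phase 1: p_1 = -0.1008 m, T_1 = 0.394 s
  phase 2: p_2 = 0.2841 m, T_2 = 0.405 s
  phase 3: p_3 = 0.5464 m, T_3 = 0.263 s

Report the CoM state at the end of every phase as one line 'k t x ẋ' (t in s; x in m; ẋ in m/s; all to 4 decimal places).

1 0.3940 0.0694 0.7371
2 0.7990 0.2314 0.1871
3 1.0620 0.1508 -0.8409

phase 1: p=-0.1008, T=0.394, ωT=1.349686, cosh=2.057769, sinh=1.798447; start (x,ẋ)=(-0.137600, 0.468400) → end (x,ẋ)=(0.069385, 0.737143)
phase 2: p=0.2841, T=0.405, ωT=1.387368, cosh=2.127014, sinh=1.877283; start (x,ẋ)=(0.069385, 0.737143) → end (x,ẋ)=(0.231364, 0.187121)
phase 3: p=0.5464, T=0.263, ωT=0.900933, cosh=1.434045, sinh=1.027854; start (x,ẋ)=(0.231364, 0.187121) → end (x,ẋ)=(0.150770, -0.840907)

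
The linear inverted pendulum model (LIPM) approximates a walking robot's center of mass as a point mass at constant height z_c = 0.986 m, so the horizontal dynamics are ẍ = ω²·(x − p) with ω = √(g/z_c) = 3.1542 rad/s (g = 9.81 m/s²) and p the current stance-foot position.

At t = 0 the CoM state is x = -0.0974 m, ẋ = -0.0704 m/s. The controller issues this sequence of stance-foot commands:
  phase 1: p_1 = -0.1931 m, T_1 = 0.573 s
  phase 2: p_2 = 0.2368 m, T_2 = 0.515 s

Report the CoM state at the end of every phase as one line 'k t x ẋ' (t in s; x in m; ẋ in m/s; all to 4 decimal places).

phase 1: p=-0.1931, T=0.573, ωT=1.807357, cosh=3.129202, sinh=2.965115; start (x,ẋ)=(-0.097400, -0.070400) → end (x,ẋ)=(0.040185, 0.674745)
phase 2: p=0.2368, T=0.515, ωT=1.624413, cosh=2.636233, sinh=2.439206; start (x,ẋ)=(0.040185, 0.674745) → end (x,ẋ)=(0.240270, 0.266078)

1 0.5730 0.0402 0.6747
2 1.0880 0.2403 0.2661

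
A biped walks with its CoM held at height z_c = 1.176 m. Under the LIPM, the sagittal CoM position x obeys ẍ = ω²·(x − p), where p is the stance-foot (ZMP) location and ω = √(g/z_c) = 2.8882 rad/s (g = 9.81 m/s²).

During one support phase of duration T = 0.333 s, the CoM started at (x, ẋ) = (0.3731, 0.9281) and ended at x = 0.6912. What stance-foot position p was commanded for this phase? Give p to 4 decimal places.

ωT = 2.8882·0.333 = 0.961771; cosh(ωT) = 1.499270, sinh(ωT) = 1.117055
x(T) = p + (x₀−p)·cosh(ωT) + (ẋ₀/ω)·sinh(ωT) ⇒ p·(1 − cosh) = x(T) − x₀·cosh − (ẋ₀/ω)·sinh
numerator   = 0.6912 − (0.3731)·1.499270 − (0.9281/2.8882)·1.117055 = -0.227134
denominator = 1 − 1.499270 = -0.499270
p = -0.227134 / -0.499270 = 0.4549

p = 0.4549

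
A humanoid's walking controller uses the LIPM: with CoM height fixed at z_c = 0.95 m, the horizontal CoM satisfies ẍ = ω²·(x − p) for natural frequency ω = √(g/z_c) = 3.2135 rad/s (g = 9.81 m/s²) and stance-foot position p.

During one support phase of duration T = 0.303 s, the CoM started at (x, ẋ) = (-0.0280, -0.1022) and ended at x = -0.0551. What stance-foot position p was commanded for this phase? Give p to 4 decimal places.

ωT = 3.2135·0.303 = 0.973690; cosh(ωT) = 1.512692, sinh(ωT) = 1.135006
x(T) = p + (x₀−p)·cosh(ωT) + (ẋ₀/ω)·sinh(ωT) ⇒ p·(1 − cosh) = x(T) − x₀·cosh − (ẋ₀/ω)·sinh
numerator   = -0.0551 − (-0.0280)·1.512692 − (-0.1022/3.2135)·1.135006 = 0.023352
denominator = 1 − 1.512692 = -0.512692
p = 0.023352 / -0.512692 = -0.0455

p = -0.0455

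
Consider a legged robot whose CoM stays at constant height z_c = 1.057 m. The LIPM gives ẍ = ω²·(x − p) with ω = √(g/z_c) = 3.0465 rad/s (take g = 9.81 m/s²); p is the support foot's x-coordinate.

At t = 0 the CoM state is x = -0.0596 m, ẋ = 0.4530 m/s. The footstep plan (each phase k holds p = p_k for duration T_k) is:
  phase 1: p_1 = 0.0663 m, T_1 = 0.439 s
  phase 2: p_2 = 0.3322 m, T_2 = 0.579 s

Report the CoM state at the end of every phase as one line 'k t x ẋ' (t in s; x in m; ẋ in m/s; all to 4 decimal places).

phase 1: p=0.0663, T=0.439, ωT=1.337414, cosh=2.035851, sinh=1.773327; start (x,ẋ)=(-0.059600, 0.453000) → end (x,ẋ)=(0.073672, 0.242073)
phase 2: p=0.3322, T=0.579, ωT=1.763923, cosh=3.003329, sinh=2.831958; start (x,ẋ)=(0.073672, 0.242073) → end (x,ẋ)=(-0.219220, -1.503444)

1 0.4390 0.0737 0.2421
2 1.0180 -0.2192 -1.5034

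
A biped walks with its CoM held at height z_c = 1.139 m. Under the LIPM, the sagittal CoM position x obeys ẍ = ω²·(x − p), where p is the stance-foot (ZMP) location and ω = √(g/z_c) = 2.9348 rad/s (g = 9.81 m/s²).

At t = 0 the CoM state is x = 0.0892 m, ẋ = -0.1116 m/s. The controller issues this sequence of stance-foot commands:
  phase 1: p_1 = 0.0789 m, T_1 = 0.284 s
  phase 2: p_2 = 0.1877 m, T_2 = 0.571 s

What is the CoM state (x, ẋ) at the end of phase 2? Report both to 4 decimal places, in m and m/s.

phase 1: p=0.0789, T=0.284, ωT=0.833483, cosh=1.367927, sinh=0.933394; start (x,ẋ)=(0.089200, -0.111600) → end (x,ẋ)=(0.057496, -0.124446)
phase 2: p=0.1877, T=0.571, ωT=1.675771, cosh=2.765038, sinh=2.577874; start (x,ẋ)=(0.057496, -0.124446) → end (x,ẋ)=(-0.281630, -1.329161)

x = -0.2816, ẋ = -1.3292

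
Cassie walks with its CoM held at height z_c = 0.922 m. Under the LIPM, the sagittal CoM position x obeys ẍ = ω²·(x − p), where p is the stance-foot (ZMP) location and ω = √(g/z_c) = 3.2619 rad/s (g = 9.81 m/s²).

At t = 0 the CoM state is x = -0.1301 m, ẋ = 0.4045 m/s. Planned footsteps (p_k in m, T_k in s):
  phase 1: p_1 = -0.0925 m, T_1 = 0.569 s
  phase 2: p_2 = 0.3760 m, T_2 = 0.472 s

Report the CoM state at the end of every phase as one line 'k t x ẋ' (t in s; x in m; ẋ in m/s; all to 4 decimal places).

1 0.5690 0.1713 0.9429
2 1.0410 0.5197 0.8142

phase 1: p=-0.0925, T=0.569, ωT=1.856021, cosh=3.277261, sinh=3.120967; start (x,ẋ)=(-0.130100, 0.404500) → end (x,ẋ)=(0.171298, 0.942873)
phase 2: p=0.3760, T=0.472, ωT=1.539617, cosh=2.438633, sinh=2.224170; start (x,ẋ)=(0.171298, 0.942873) → end (x,ẋ)=(0.519718, 0.814207)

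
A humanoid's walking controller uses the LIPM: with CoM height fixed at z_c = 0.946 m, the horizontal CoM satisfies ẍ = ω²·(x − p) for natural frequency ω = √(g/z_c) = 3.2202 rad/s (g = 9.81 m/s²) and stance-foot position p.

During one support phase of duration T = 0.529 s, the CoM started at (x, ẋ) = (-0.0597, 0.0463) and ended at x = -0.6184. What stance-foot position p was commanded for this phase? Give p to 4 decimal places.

ωT = 3.2202·0.529 = 1.703486; cosh(ωT) = 2.837555, sinh(ωT) = 2.655507
x(T) = p + (x₀−p)·cosh(ωT) + (ẋ₀/ω)·sinh(ωT) ⇒ p·(1 − cosh) = x(T) − x₀·cosh − (ẋ₀/ω)·sinh
numerator   = -0.6184 − (-0.0597)·2.837555 − (0.0463/3.2202)·2.655507 = -0.487179
denominator = 1 − 2.837555 = -1.837555
p = -0.487179 / -1.837555 = 0.2651

p = 0.2651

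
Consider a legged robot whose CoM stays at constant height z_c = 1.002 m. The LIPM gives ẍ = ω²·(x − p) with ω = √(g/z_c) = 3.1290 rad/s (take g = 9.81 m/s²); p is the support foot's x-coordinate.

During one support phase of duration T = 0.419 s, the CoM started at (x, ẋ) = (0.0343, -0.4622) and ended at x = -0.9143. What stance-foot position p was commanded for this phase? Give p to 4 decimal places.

p = 0.7359

ωT = 3.1290·0.419 = 1.311051; cosh(ωT) = 1.989804, sinh(ωT) = 1.720267
x(T) = p + (x₀−p)·cosh(ωT) + (ẋ₀/ω)·sinh(ωT) ⇒ p·(1 − cosh) = x(T) − x₀·cosh − (ẋ₀/ω)·sinh
numerator   = -0.9143 − (0.0343)·1.989804 − (-0.4622/3.1290)·1.720267 = -0.728441
denominator = 1 − 1.989804 = -0.989804
p = -0.728441 / -0.989804 = 0.7359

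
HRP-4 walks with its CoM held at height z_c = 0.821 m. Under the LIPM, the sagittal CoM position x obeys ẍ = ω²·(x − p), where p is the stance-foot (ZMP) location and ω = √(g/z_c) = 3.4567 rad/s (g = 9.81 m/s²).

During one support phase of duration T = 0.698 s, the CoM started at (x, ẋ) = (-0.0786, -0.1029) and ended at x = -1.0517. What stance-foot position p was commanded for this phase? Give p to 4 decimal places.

p = 0.0961

ωT = 3.4567·0.698 = 2.412777; cosh(ωT) = 5.627242, sinh(ωT) = 5.537676
x(T) = p + (x₀−p)·cosh(ωT) + (ẋ₀/ω)·sinh(ωT) ⇒ p·(1 − cosh) = x(T) − x₀·cosh − (ẋ₀/ω)·sinh
numerator   = -1.0517 − (-0.0786)·5.627242 − (-0.1029/3.4567)·5.537676 = -0.444552
denominator = 1 − 5.627242 = -4.627242
p = -0.444552 / -4.627242 = 0.0961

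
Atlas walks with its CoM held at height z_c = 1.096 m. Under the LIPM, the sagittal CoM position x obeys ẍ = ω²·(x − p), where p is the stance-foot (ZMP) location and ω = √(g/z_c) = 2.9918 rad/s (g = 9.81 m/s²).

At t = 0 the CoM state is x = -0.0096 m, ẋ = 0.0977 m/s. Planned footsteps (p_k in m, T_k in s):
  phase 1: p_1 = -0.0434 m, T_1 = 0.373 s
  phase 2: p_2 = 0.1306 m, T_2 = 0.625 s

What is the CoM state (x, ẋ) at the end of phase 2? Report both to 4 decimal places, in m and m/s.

x = 0.2108, ẋ = 0.3200

phase 1: p=-0.0434, T=0.373, ωT=1.115941, cosh=1.690024, sinh=1.362417; start (x,ẋ)=(-0.009600, 0.097700) → end (x,ẋ)=(0.058214, 0.302887)
phase 2: p=0.1306, T=0.625, ωT=1.869875, cosh=3.320814, sinh=3.166671; start (x,ẋ)=(0.058214, 0.302887) → end (x,ẋ)=(0.210809, 0.320040)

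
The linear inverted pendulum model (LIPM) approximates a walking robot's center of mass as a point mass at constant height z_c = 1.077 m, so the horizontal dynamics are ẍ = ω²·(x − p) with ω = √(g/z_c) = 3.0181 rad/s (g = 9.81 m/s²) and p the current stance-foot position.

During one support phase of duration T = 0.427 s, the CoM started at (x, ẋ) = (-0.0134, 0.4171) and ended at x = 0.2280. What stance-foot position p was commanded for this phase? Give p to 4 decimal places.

p = -0.0236

ωT = 3.0181·0.427 = 1.288729; cosh(ωT) = 1.951896, sinh(ωT) = 1.676275
x(T) = p + (x₀−p)·cosh(ωT) + (ẋ₀/ω)·sinh(ωT) ⇒ p·(1 − cosh) = x(T) − x₀·cosh − (ẋ₀/ω)·sinh
numerator   = 0.2280 − (-0.0134)·1.951896 − (0.4171/3.0181)·1.676275 = 0.022495
denominator = 1 − 1.951896 = -0.951896
p = 0.022495 / -0.951896 = -0.0236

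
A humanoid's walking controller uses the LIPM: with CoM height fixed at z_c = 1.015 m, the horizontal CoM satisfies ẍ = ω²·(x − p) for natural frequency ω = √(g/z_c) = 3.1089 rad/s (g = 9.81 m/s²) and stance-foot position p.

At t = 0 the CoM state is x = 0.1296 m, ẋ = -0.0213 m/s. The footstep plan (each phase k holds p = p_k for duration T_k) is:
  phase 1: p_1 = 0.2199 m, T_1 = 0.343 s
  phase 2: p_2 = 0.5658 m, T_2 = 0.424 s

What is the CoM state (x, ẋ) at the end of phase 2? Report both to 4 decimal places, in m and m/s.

phase 1: p=0.2199, T=0.343, ωT=1.066353, cosh=1.624514, sinh=1.280252; start (x,ẋ)=(0.129600, -0.021300) → end (x,ẋ)=(0.064435, -0.394012)
phase 2: p=0.5658, T=0.424, ωT=1.318174, cosh=2.002107, sinh=1.734483; start (x,ẋ)=(0.064435, -0.394012) → end (x,ẋ)=(-0.657809, -3.492382)

x = -0.6578, ẋ = -3.4924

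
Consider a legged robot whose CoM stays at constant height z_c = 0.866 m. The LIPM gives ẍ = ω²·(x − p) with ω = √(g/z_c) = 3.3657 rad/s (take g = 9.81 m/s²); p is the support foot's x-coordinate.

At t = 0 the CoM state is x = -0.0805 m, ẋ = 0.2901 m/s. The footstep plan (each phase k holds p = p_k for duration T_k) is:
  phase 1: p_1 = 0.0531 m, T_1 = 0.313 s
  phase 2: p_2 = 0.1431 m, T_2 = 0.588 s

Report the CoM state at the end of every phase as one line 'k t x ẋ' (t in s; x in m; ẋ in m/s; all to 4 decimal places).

1 0.3130 -0.0532 -0.0998
2 0.9010 -0.6858 -2.7125

phase 1: p=0.0531, T=0.313, ωT=1.053464, cosh=1.608148, sinh=1.259420; start (x,ẋ)=(-0.080500, 0.290100) → end (x,ẋ)=(-0.053195, -0.099784)
phase 2: p=0.1431, T=0.588, ωT=1.979032, cosh=3.686968, sinh=3.548765; start (x,ẋ)=(-0.053195, -0.099784) → end (x,ẋ)=(-0.685846, -2.712466)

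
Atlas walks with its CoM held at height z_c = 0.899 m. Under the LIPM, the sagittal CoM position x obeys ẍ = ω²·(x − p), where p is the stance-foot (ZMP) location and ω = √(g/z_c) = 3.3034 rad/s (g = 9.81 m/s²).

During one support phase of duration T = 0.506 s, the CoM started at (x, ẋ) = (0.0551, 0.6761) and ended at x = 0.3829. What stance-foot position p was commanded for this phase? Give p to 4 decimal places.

ωT = 3.3034·0.506 = 1.671520; cosh(ωT) = 2.754106, sinh(ωT) = 2.566145
x(T) = p + (x₀−p)·cosh(ωT) + (ẋ₀/ω)·sinh(ωT) ⇒ p·(1 − cosh) = x(T) − x₀·cosh − (ẋ₀/ω)·sinh
numerator   = 0.3829 − (0.0551)·2.754106 − (0.6761/3.3034)·2.566145 = -0.294059
denominator = 1 − 2.754106 = -1.754106
p = -0.294059 / -1.754106 = 0.1676

p = 0.1676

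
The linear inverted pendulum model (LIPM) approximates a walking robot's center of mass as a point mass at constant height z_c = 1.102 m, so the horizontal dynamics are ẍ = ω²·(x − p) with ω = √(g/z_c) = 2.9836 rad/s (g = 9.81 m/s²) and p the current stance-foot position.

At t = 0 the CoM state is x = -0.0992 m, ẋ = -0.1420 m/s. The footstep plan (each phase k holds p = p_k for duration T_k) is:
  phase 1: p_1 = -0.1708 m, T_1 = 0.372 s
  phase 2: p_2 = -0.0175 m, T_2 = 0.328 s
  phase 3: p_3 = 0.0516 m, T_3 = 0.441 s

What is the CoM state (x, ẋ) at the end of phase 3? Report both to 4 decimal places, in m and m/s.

x = -0.4912, ẋ = -1.5300

phase 1: p=-0.1708, T=0.372, ωT=1.109899, cosh=1.681822, sinh=1.352230; start (x,ẋ)=(-0.099200, -0.142000) → end (x,ẋ)=(-0.114739, 0.050052)
phase 2: p=-0.0175, T=0.328, ωT=0.978621, cosh=1.518307, sinh=1.142477; start (x,ẋ)=(-0.114739, 0.050052) → end (x,ẋ)=(-0.145972, -0.255463)
phase 3: p=0.0516, T=0.441, ωT=1.315768, cosh=1.997940, sinh=1.729671; start (x,ẋ)=(-0.145972, -0.255463) → end (x,ẋ)=(-0.491236, -1.530001)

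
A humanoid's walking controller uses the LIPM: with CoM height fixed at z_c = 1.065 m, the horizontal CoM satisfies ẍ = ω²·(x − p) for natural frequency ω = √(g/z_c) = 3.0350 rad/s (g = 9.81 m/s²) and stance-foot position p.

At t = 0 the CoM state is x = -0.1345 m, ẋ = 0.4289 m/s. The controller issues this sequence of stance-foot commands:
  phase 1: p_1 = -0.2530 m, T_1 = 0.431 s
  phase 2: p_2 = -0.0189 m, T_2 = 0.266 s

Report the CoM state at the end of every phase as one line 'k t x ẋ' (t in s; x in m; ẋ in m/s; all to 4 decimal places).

phase 1: p=-0.2530, T=0.431, ωT=1.308085, cosh=1.984710, sinh=1.714373; start (x,ẋ)=(-0.134500, 0.428900) → end (x,ẋ)=(0.224460, 1.467812)
phase 2: p=-0.0189, T=0.266, ωT=0.807310, cosh=1.343963, sinh=0.897906; start (x,ẋ)=(0.224460, 1.467812) → end (x,ẋ)=(0.742420, 2.635876)

1 0.4310 0.2245 1.4678
2 0.6970 0.7424 2.6359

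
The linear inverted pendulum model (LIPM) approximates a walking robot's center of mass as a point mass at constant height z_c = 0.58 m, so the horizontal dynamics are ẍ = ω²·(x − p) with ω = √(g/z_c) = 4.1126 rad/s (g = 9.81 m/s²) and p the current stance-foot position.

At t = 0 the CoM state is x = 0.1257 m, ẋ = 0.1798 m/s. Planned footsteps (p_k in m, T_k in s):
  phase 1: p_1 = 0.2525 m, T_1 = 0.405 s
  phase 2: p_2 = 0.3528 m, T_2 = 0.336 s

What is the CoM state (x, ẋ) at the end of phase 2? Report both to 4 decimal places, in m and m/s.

x = -0.7384, ẋ = -4.3510

phase 1: p=0.2525, T=0.405, ωT=1.665603, cosh=2.738969, sinh=2.549892; start (x,ẋ)=(0.125700, 0.179800) → end (x,ẋ)=(0.016678, -0.837245)
phase 2: p=0.3528, T=0.336, ωT=1.381834, cosh=2.116657, sinh=1.865540; start (x,ẋ)=(0.016678, -0.837245) → end (x,ẋ)=(-0.738442, -4.350961)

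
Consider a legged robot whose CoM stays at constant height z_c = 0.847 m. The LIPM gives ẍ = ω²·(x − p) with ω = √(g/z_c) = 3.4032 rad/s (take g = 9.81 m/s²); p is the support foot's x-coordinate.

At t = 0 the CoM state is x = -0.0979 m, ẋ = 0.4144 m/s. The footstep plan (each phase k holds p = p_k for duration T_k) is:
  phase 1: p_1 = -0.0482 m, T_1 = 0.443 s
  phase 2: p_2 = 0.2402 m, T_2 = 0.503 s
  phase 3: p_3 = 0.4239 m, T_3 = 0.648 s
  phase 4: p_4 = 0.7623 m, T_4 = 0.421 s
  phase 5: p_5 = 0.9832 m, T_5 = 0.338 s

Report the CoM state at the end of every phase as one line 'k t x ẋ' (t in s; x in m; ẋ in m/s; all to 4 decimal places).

1 0.4430 0.0955 0.6184
2 0.9460 0.3134 0.4495
3 1.5940 0.5083 0.3781
4 2.0150 0.4193 -0.8707
5 2.3530 -0.3603 -4.2405

phase 1: p=-0.0482, T=0.443, ωT=1.507618, cosh=2.368698, sinh=2.147261; start (x,ẋ)=(-0.097900, 0.414400) → end (x,ẋ)=(0.095543, 0.618403)
phase 2: p=0.2402, T=0.503, ωT=1.711810, cosh=2.859757, sinh=2.679218; start (x,ẋ)=(0.095543, 0.618403) → end (x,ẋ)=(0.313362, 0.449510)
phase 3: p=0.4239, T=0.648, ωT=2.205274, cosh=4.591477, sinh=4.481257; start (x,ẋ)=(0.313362, 0.449510) → end (x,ẋ)=(0.508273, 0.378147)
phase 4: p=0.7623, T=0.421, ωT=1.432747, cosh=2.214424, sinh=1.975771; start (x,ẋ)=(0.508273, 0.378147) → end (x,ẋ)=(0.419315, -0.870686)
phase 5: p=0.9832, T=0.338, ωT=1.150282, cosh=1.737815, sinh=1.421267; start (x,ẋ)=(0.419315, -0.870686) → end (x,ẋ)=(-0.360350, -4.240522)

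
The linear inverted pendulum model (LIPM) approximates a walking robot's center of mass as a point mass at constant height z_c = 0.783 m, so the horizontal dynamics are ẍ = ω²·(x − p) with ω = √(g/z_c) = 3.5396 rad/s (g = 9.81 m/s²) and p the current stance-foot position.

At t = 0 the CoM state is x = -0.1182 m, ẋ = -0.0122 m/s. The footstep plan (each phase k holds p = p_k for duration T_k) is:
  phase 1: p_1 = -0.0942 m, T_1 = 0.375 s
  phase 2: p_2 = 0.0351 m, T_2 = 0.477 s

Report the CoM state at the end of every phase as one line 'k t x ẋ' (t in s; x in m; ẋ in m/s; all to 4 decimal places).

phase 1: p=-0.0942, T=0.375, ωT=1.327350, cosh=2.018108, sinh=1.752929; start (x,ẋ)=(-0.118200, -0.012200) → end (x,ẋ)=(-0.148676, -0.173533)
phase 2: p=0.0351, T=0.477, ωT=1.688389, cosh=2.797788, sinh=2.612971; start (x,ẋ)=(-0.148676, -0.173533) → end (x,ẋ)=(-0.607171, -2.185233)

1 0.3750 -0.1487 -0.1735
2 0.8520 -0.6072 -2.1852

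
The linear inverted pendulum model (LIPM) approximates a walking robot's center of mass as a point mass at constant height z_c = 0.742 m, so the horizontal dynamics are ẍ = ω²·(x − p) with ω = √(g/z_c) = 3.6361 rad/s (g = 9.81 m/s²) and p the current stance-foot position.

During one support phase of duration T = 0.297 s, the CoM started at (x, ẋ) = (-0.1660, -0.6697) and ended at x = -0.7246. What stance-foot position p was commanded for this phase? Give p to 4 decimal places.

p = 0.3304

ωT = 3.6361·0.297 = 1.079922; cosh(ωT) = 1.642036, sinh(ωT) = 1.302413
x(T) = p + (x₀−p)·cosh(ωT) + (ẋ₀/ω)·sinh(ωT) ⇒ p·(1 − cosh) = x(T) − x₀·cosh − (ẋ₀/ω)·sinh
numerator   = -0.7246 − (-0.1660)·1.642036 − (-0.6697/3.6361)·1.302413 = -0.212142
denominator = 1 − 1.642036 = -0.642036
p = -0.212142 / -0.642036 = 0.3304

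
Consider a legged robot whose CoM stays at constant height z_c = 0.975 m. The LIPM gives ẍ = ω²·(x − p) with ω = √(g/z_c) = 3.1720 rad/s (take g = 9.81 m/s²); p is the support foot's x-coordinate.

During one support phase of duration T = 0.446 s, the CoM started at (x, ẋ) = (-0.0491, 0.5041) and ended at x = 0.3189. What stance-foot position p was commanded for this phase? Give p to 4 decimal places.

p = -0.1002

ωT = 3.1720·0.446 = 1.414712; cosh(ωT) = 2.179148, sinh(ωT) = 1.936153
x(T) = p + (x₀−p)·cosh(ωT) + (ẋ₀/ω)·sinh(ωT) ⇒ p·(1 − cosh) = x(T) − x₀·cosh − (ẋ₀/ω)·sinh
numerator   = 0.3189 − (-0.0491)·2.179148 − (0.5041/3.1720)·1.936153 = 0.118199
denominator = 1 − 2.179148 = -1.179148
p = 0.118199 / -1.179148 = -0.1002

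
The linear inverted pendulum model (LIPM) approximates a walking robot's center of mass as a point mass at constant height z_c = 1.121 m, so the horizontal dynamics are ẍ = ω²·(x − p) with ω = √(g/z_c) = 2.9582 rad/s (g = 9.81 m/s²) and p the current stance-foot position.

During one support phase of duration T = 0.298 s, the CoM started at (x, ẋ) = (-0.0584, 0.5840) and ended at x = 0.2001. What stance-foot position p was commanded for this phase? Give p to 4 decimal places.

ωT = 2.9582·0.298 = 0.881544; cosh(ωT) = 1.414384, sinh(ωT) = 1.000240
x(T) = p + (x₀−p)·cosh(ωT) + (ẋ₀/ω)·sinh(ωT) ⇒ p·(1 − cosh) = x(T) − x₀·cosh − (ẋ₀/ω)·sinh
numerator   = 0.2001 − (-0.0584)·1.414384 − (0.5840/2.9582)·1.000240 = 0.085235
denominator = 1 − 1.414384 = -0.414384
p = 0.085235 / -0.414384 = -0.2057

p = -0.2057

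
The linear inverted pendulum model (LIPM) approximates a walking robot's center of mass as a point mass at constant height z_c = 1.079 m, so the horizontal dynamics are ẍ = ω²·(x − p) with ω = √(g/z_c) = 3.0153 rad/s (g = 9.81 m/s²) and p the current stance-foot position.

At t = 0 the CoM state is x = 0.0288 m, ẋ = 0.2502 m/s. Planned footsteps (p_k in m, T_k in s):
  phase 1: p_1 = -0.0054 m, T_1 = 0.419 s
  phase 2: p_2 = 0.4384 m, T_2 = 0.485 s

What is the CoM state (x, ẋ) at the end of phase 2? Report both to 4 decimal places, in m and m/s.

x = 0.3222, ẋ = -0.0308

phase 1: p=-0.0054, T=0.419, ωT=1.263411, cosh=1.910077, sinh=1.627389; start (x,ẋ)=(0.028800, 0.250200) → end (x,ẋ)=(0.194960, 0.645723)
phase 2: p=0.4384, T=0.485, ωT=1.462420, cosh=2.274035, sinh=2.042360; start (x,ẋ)=(0.194960, 0.645723) → end (x,ẋ)=(0.322178, -0.030786)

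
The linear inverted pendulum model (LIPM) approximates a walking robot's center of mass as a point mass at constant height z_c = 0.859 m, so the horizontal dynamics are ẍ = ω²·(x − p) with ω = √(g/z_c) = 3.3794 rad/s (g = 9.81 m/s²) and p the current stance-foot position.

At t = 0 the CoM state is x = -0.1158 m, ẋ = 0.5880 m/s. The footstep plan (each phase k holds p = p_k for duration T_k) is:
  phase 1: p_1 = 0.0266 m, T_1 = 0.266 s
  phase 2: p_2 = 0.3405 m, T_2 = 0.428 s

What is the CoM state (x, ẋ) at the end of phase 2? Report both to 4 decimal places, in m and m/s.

x = -0.2134, ẋ = -1.5197

phase 1: p=0.0266, T=0.266, ωT=0.898920, cosh=1.431979, sinh=1.024970; start (x,ẋ)=(-0.115800, 0.588000) → end (x,ẋ)=(0.001026, 0.348761)
phase 2: p=0.3405, T=0.428, ωT=1.446383, cosh=2.241572, sinh=2.006152; start (x,ẋ)=(0.001026, 0.348761) → end (x,ẋ)=(-0.213416, -1.519720)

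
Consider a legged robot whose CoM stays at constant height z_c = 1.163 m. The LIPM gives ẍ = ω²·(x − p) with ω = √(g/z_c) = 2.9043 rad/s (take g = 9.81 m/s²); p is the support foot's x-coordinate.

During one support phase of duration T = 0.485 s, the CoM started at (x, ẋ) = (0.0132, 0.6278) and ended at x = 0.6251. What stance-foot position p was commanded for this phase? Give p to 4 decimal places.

p = -0.1549

ωT = 2.9043·0.485 = 1.408586; cosh(ωT) = 2.167327, sinh(ωT) = 1.922838
x(T) = p + (x₀−p)·cosh(ωT) + (ẋ₀/ω)·sinh(ωT) ⇒ p·(1 − cosh) = x(T) − x₀·cosh − (ẋ₀/ω)·sinh
numerator   = 0.6251 − (0.0132)·2.167327 − (0.6278/2.9043)·1.922838 = 0.180846
denominator = 1 − 2.167327 = -1.167327
p = 0.180846 / -1.167327 = -0.1549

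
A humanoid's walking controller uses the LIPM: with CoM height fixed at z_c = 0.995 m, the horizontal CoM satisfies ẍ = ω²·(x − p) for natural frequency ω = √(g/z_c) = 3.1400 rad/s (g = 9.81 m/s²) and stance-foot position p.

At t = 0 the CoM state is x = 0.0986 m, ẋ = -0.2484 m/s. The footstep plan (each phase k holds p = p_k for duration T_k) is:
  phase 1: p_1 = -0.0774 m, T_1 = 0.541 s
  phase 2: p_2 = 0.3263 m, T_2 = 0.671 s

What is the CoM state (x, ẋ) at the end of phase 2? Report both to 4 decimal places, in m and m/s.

phase 1: p=-0.0774, T=0.541, ωT=1.698740, cosh=2.824984, sinh=2.642070; start (x,ẋ)=(0.098600, -0.248400) → end (x,ẋ)=(0.210788, 0.758388)
phase 2: p=0.3263, T=0.671, ωT=2.106940, cosh=4.172325, sinh=4.050715; start (x,ẋ)=(0.210788, 0.758388) → end (x,ẋ)=(0.822693, 1.695009)

x = 0.8227, ẋ = 1.6950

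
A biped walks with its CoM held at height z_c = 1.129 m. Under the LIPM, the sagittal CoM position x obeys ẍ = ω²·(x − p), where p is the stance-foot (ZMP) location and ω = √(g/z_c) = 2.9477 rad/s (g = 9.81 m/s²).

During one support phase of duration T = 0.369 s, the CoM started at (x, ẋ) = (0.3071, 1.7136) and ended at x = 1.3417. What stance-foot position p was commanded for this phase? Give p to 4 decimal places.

p = -0.1069

ωT = 2.9477·0.369 = 1.087701; cosh(ωT) = 1.652218, sinh(ωT) = 1.315227
x(T) = p + (x₀−p)·cosh(ωT) + (ẋ₀/ω)·sinh(ωT) ⇒ p·(1 − cosh) = x(T) − x₀·cosh − (ẋ₀/ω)·sinh
numerator   = 1.3417 − (0.3071)·1.652218 − (1.7136/2.9477)·1.315227 = 0.069717
denominator = 1 − 1.652218 = -0.652218
p = 0.069717 / -0.652218 = -0.1069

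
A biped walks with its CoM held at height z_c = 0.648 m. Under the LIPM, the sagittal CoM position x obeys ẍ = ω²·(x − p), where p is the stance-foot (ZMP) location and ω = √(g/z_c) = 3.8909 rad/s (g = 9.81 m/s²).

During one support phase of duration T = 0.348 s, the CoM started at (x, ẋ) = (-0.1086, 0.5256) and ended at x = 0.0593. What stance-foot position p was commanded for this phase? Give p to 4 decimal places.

p = -0.0370

ωT = 3.8909·0.348 = 1.354033; cosh(ωT) = 2.065606, sinh(ωT) = 1.807409
x(T) = p + (x₀−p)·cosh(ωT) + (ẋ₀/ω)·sinh(ωT) ⇒ p·(1 − cosh) = x(T) − x₀·cosh − (ẋ₀/ω)·sinh
numerator   = 0.0593 − (-0.1086)·2.065606 − (0.5256/3.8909)·1.807409 = 0.039472
denominator = 1 − 2.065606 = -1.065606
p = 0.039472 / -1.065606 = -0.0370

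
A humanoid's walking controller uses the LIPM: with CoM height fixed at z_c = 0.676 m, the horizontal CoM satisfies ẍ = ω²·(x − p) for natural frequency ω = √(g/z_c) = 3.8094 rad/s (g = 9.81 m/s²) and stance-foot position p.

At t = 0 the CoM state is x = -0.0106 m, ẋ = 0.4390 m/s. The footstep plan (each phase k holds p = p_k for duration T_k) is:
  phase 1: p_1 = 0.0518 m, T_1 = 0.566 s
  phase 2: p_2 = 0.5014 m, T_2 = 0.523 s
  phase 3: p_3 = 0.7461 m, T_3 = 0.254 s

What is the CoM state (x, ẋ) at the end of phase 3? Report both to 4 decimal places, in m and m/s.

x = 0.4312, ẋ = -0.7524

phase 1: p=0.0518, T=0.566, ωT=2.156120, cosh=4.376668, sinh=4.260894; start (x,ẋ)=(-0.010600, 0.439000) → end (x,ẋ)=(0.269727, 0.908515)
phase 2: p=0.5014, T=0.523, ωT=1.992316, cosh=3.734438, sinh=3.598059; start (x,ẋ)=(0.269727, 0.908515) → end (x,ẋ)=(0.494342, 0.217374)
phase 3: p=0.7461, T=0.254, ωT=0.967588, cosh=1.505793, sinh=1.125795; start (x,ẋ)=(0.494342, 0.217374) → end (x,ẋ)=(0.431245, -0.752371)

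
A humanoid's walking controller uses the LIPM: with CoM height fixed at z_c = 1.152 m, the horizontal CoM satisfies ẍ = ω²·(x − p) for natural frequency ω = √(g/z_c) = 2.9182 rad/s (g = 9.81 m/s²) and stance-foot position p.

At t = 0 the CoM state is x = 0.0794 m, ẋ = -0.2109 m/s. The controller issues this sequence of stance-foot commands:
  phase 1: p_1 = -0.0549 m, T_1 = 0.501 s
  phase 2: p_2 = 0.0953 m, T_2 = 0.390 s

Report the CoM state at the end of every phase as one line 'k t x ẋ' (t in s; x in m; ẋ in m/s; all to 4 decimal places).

1 0.5010 0.1029 0.3207
2 0.8910 0.2622 0.5826

phase 1: p=-0.0549, T=0.501, ωT=1.462018, cosh=2.273213, sinh=2.041445; start (x,ẋ)=(0.079400, -0.210900) → end (x,ẋ)=(0.102856, 0.320651)
phase 2: p=0.0953, T=0.390, ωT=1.138098, cosh=1.720627, sinh=1.400200; start (x,ẋ)=(0.102856, 0.320651) → end (x,ẋ)=(0.262155, 0.582595)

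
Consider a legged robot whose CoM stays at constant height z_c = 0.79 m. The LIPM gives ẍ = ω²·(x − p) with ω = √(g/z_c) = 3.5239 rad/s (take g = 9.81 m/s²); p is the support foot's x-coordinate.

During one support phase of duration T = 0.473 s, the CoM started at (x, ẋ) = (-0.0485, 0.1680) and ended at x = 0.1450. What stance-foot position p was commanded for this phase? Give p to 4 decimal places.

ωT = 3.5239·0.473 = 1.666805; cosh(ωT) = 2.742035, sinh(ωT) = 2.553186
x(T) = p + (x₀−p)·cosh(ωT) + (ẋ₀/ω)·sinh(ωT) ⇒ p·(1 − cosh) = x(T) − x₀·cosh − (ẋ₀/ω)·sinh
numerator   = 0.1450 − (-0.0485)·2.742035 − (0.1680/3.5239)·2.553186 = 0.156267
denominator = 1 − 2.742035 = -1.742035
p = 0.156267 / -1.742035 = -0.0897

p = -0.0897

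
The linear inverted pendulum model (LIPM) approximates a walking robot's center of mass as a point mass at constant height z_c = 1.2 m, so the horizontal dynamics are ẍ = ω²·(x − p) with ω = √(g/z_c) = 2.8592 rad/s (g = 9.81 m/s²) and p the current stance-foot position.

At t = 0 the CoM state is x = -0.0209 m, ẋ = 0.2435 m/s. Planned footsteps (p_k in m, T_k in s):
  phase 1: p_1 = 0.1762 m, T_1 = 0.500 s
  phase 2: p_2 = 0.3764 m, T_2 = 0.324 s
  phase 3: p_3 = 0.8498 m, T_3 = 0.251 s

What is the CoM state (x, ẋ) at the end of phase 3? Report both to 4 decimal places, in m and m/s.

x = -1.5049, ẋ = -5.9242

phase 1: p=0.1762, T=0.500, ωT=1.429600, cosh=2.208216, sinh=1.968812; start (x,ẋ)=(-0.020900, 0.243500) → end (x,ẋ)=(-0.091368, -0.571820)
phase 2: p=0.3764, T=0.324, ωT=0.926381, cosh=1.460669, sinh=1.064684; start (x,ẋ)=(-0.091368, -0.571820) → end (x,ẋ)=(-0.519784, -2.259194)
phase 3: p=0.8498, T=0.251, ωT=0.717659, cosh=1.268761, sinh=0.780868; start (x,ẋ)=(-0.519784, -2.259194) → end (x,ẋ)=(-1.504877, -5.924191)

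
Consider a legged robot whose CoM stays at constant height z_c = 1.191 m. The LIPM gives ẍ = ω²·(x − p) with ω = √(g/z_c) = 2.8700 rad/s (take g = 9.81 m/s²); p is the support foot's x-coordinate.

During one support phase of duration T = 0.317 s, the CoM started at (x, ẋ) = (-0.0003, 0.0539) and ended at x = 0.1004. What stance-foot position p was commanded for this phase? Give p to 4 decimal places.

ωT = 2.8700·0.317 = 0.909790; cosh(ωT) = 1.443205, sinh(ωT) = 1.040596
x(T) = p + (x₀−p)·cosh(ωT) + (ẋ₀/ω)·sinh(ωT) ⇒ p·(1 − cosh) = x(T) − x₀·cosh − (ẋ₀/ω)·sinh
numerator   = 0.1004 − (-0.0003)·1.443205 − (0.0539/2.8700)·1.040596 = 0.081290
denominator = 1 − 1.443205 = -0.443205
p = 0.081290 / -0.443205 = -0.1834

p = -0.1834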